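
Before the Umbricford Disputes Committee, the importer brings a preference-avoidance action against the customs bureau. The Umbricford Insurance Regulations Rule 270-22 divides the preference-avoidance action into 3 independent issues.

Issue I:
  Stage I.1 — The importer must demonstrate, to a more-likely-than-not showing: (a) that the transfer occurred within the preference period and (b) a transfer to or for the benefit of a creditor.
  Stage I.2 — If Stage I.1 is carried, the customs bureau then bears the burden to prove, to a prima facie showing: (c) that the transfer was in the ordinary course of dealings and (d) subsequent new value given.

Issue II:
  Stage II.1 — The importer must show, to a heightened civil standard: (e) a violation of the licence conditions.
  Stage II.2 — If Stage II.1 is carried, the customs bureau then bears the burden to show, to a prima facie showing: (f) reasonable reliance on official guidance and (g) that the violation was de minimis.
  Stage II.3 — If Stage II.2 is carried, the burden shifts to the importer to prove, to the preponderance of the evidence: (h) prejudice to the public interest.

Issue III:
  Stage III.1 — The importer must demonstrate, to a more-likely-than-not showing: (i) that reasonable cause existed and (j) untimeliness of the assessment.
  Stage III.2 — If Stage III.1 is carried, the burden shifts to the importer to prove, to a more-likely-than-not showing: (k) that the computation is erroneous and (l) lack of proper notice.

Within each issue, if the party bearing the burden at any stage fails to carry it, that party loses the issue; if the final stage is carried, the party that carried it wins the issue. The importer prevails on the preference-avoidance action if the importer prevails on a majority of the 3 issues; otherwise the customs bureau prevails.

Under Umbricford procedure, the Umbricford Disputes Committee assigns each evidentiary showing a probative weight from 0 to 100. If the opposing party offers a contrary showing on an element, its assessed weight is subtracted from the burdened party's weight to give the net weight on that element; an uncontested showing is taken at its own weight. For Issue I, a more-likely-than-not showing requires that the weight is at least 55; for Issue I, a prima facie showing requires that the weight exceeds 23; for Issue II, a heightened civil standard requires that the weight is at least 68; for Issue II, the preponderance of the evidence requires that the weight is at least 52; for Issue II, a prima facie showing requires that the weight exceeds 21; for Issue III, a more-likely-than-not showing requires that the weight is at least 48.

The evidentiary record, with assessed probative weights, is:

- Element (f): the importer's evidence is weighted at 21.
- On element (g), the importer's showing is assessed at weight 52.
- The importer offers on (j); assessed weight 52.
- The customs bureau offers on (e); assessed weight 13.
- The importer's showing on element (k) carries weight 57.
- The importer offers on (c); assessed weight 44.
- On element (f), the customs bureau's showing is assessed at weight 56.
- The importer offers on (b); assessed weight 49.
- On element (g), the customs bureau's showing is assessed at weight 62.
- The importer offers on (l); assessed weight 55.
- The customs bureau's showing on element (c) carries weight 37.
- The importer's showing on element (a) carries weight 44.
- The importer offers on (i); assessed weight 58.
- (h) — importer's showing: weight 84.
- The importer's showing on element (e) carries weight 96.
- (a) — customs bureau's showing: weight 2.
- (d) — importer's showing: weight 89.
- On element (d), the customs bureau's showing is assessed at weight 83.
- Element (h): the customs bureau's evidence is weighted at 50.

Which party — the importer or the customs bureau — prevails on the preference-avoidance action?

importer

— Issue I —
Stage I.1 — burden on importer; standard: a more-likely-than-not showing (weight is at least 55).
    (a): 44 − 2 = 42 < 55 [not met]
    (b): 49 < 55 [not met]
  Stage I.1 not carried; the importer fails its burden.
The analysis ends at Stage I.1; the customs bureau prevails on this issue.
— Issue II —
Stage II.1 (importer, a heightened civil standard, weight is at least 68): (e) net 96−13=83 ≥ 68 — meets.
  All elements met. The burden passes to the customs bureau.
Stage II.2 (customs bureau, a prima facie showing, weight exceeds 21): (f) net 56−21=35 > 21 — meets; (g) net 62−52=10 ≤ 21 — fails.
  Stage II.2 not carried; the customs bureau fails its burden.
The analysis ends at Stage II.2; the importer prevails on this issue.
— Issue III —
Stage III.1 — burden on importer; standard: a more-likely-than-not showing (weight is at least 48).
    (i): 58 ≥ 48 [met]
    (j): 52 ≥ 48 [met]
  Stage III.1 is satisfied; the importer continues to bear the burden.
Stage III.2 — burden on importer; standard: a more-likely-than-not showing (weight is at least 48).
    (k): 57 ≥ 48 [met]
    (l): 55 ≥ 48 [met]
  The importer carries the last stage.
All stages carried — the importer prevails on this issue.
Per-issue: Issue I → customs bureau; Issue II → importer; Issue III → importer. The importer must prevail on a majority of issues; overall, the importer prevails.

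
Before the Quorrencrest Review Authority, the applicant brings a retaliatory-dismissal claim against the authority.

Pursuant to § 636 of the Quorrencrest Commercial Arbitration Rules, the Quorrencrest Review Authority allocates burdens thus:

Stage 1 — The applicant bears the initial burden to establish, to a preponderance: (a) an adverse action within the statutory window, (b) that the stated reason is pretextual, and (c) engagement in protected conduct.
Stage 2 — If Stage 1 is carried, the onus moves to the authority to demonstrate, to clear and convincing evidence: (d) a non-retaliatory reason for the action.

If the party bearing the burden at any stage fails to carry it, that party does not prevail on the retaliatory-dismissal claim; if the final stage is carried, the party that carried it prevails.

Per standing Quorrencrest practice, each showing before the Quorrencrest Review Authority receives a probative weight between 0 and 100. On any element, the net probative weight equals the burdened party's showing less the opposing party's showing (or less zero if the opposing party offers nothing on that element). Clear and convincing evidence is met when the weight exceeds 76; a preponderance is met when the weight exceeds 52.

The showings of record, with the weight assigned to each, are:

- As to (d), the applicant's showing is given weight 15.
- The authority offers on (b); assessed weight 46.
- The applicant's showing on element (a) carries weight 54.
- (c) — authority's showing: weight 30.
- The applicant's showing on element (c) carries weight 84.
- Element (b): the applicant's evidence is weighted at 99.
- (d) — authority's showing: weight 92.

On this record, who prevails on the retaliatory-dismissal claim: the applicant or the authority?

authority

Stage 1 — burden on applicant; standard: a preponderance (weight exceeds 52).
    (a): 54 > 52 [met]
    (b): 99 − 46 = 53 > 52 [met]
    (c): 84 − 30 = 54 > 52 [met]
  All elements met. The burden passes to the authority.
Stage 2 — burden on authority; standard: clear and convincing evidence (weight exceeds 76).
    (d): 92 − 15 = 77 > 76 [met]
  Stage 2 carried; the final stage is satisfied.
With every stage satisfied, the authority prevails.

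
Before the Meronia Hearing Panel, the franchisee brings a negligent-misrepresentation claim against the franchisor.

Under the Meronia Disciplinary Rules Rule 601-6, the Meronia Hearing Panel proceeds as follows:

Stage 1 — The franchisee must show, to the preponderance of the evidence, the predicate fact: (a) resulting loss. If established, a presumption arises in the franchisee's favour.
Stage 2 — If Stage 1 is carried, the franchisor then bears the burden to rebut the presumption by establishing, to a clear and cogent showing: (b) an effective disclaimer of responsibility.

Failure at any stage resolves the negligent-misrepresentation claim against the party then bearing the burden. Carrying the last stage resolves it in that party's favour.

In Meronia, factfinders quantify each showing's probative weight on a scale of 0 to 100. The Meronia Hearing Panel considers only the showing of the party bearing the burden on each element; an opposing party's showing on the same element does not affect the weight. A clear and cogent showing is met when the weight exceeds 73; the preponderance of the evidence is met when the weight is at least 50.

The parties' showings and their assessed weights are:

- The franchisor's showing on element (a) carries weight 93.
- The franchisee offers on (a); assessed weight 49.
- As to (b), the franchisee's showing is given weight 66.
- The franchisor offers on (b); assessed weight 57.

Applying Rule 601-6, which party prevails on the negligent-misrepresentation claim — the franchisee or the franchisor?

At Stage 1 the franchisee must meet the preponderance of the evidence (weight is at least 50): on (a) the weight is 49 (the franchisor's 93 is given no effect), which does not reach 50, so (a) does not meet the standard.
  The franchisee does not carry Stage 1.
The analysis ends at Stage 1; the franchisor prevails.

franchisor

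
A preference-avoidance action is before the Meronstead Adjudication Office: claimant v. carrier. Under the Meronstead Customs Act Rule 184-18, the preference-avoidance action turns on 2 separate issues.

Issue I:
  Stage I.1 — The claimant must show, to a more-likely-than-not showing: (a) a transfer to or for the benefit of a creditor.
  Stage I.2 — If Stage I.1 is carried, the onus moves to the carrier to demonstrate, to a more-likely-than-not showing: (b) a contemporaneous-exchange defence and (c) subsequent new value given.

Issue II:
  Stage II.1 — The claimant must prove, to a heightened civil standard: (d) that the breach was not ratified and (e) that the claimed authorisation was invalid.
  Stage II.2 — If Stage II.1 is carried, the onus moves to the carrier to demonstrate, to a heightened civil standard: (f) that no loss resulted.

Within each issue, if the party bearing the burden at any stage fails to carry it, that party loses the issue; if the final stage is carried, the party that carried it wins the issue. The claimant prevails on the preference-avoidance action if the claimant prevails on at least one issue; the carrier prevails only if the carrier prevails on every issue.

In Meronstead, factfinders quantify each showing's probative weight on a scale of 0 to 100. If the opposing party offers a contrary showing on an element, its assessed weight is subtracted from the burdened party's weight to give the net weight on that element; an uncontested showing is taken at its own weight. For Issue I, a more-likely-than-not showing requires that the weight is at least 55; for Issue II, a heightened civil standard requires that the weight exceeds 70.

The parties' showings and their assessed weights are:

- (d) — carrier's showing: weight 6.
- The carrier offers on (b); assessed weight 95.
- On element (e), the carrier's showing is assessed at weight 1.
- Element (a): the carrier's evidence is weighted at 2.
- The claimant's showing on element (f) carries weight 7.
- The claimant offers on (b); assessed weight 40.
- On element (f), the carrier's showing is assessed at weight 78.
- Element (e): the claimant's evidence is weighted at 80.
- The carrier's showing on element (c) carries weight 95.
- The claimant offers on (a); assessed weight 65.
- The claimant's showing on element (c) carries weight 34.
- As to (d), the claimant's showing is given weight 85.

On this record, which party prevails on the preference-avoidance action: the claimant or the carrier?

— Issue I —
At Stage I.1 the claimant must meet a more-likely-than-not showing (weight is at least 55): on (a) the weight is 65 less the opposing 2 gives net 63, ≥ 55, so (a) meets the standard.
  All elements met. The burden passes to the carrier.
At Stage I.2 the carrier must meet a more-likely-than-not showing (weight is at least 55): on (b) the weight is 95 less the opposing 40 gives net 55, which does reach 55, so (b) meets the standard; on (c) the weight is 95 less the opposing 34 gives net 61, which does reach 55, so (c) meets the standard.
  All elements met at the final stage.
With every stage satisfied, the carrier prevails on this issue.
— Issue II —
Stage II.1 (claimant, a heightened civil standard, weight exceeds 70): (d) net 85−6=79 > 70 — meets; (e) net 80−1=79 > 70 — meets.
  Stage II.1 carried; the burden shifts to the carrier.
Stage II.2 (carrier, a heightened civil standard, weight exceeds 70): (f) net 78−7=71 > 70 — meets.
  The carrier carries the last stage.
All stages carried — the carrier prevails on this issue.
Per-issue: Issue I → carrier; Issue II → carrier. The claimant must prevail on at least one issue; overall, the carrier prevails.

carrier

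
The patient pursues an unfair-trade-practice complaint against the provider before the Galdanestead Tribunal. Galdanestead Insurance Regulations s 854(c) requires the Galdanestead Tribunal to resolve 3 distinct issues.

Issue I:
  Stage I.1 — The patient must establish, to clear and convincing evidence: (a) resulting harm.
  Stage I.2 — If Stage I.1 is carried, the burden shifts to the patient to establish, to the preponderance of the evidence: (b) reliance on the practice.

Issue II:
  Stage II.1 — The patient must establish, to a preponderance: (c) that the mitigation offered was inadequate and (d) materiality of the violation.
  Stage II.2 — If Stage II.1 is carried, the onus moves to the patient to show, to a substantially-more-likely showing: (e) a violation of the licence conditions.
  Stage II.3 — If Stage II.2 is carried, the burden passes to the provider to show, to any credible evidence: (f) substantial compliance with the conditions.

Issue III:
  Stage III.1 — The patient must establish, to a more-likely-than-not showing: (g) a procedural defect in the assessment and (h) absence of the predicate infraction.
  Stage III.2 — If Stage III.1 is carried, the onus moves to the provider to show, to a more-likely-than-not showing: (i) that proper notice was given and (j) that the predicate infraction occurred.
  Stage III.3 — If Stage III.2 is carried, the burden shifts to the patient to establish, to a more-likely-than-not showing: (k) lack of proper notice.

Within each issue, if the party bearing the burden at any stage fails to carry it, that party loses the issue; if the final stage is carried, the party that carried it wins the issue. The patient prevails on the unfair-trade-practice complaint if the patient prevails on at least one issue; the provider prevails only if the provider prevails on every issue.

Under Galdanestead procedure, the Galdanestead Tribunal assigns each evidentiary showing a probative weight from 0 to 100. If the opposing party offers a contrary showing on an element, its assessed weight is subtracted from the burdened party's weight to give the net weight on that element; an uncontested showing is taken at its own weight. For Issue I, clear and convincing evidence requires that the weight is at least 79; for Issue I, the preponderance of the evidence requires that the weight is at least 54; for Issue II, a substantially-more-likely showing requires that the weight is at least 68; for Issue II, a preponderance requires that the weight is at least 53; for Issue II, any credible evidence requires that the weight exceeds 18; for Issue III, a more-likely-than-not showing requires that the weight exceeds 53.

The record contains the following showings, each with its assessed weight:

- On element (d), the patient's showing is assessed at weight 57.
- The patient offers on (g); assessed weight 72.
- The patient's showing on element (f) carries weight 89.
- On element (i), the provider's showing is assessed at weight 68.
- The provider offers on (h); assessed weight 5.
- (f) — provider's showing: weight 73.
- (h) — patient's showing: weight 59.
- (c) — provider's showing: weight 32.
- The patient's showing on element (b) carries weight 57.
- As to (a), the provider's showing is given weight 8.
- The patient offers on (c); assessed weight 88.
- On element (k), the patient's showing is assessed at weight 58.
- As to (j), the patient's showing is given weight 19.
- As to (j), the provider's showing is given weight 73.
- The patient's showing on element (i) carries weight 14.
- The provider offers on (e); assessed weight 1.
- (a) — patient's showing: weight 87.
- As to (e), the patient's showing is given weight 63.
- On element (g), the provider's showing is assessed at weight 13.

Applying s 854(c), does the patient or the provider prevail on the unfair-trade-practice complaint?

— Issue I —
Stage I.1 (patient, clear and convincing evidence, weight is at least 79): (a) net 87−8=79 ≥ 79 — meets.
  Stage I.1 is satisfied; the patient continues to bear the burden.
Stage I.2 (patient, the preponderance of the evidence, weight is at least 54): (b) 57 ≥ 54 — meets.
  The patient carries the last stage.
Every stage carried; the patient prevails on this issue.
— Issue II —
At Stage II.1 the patient must meet a preponderance (weight is at least 53): on (c) the weight is 88 less the opposing 32 gives net 56, ≥ 53, so (c) meets the standard; on (d) the weight is 57, which does reach 53, so (d) meets the standard.
  Stage II.1 carried; the burden remains with the patient.
At Stage II.2 the patient must meet a substantially-more-likely showing (weight is at least 68): on (e) the weight is 63 less the opposing 1 gives net 62, which does not reach 68, so (e) does not meet the standard.
  The patient does not carry Stage II.2.
The provider prevails on this issue.
— Issue III —
Stage III.1 — burden on patient; standard: a more-likely-than-not showing (weight exceeds 53).
    (g): 72 − 13 = 59 > 53 [met]
    (h): 59 − 5 = 54 > 53 [met]
  Stage III.1 carried; the burden shifts to the provider.
Stage III.2 — burden on provider; standard: a more-likely-than-not showing (weight exceeds 53).
    (i): 68 − 14 = 54 > 53 [met]
    (j): 73 − 19 = 54 > 53 [met]
  The provider carries Stage III.2; the patient now bears the burden.
Stage III.3 — burden on patient; standard: a more-likely-than-not showing (weight exceeds 53).
    (k): 58 > 53 [met]
  Stage III.3 carried; the final stage is satisfied.
Every stage carried; the patient prevails on this issue.
Per-issue: Issue I → patient; Issue II → provider; Issue III → patient. The patient must prevail on at least one issue; overall, the patient prevails.

patient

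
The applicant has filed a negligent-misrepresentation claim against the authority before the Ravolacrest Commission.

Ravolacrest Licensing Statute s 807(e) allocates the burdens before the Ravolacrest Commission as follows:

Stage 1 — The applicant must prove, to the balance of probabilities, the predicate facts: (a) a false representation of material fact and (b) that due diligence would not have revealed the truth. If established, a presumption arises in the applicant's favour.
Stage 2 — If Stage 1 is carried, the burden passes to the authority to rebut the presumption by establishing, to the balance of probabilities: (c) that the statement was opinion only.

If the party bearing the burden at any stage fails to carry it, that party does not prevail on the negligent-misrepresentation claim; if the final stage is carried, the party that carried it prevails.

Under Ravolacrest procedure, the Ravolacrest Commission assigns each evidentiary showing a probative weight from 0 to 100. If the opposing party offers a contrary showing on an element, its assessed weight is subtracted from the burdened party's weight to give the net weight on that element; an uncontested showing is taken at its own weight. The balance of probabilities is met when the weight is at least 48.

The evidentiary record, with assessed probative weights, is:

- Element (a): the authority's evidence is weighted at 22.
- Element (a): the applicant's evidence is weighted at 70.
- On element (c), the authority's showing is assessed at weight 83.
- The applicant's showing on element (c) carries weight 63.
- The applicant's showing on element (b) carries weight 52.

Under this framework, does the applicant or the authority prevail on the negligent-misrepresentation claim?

applicant

Stage 1 — burden on applicant; standard: the balance of probabilities (weight is at least 48).
    (a): 70 − 22 = 48 ≥ 48 [met]
    (b): 52 ≥ 48 [met]
  Stage 1 carried; the burden shifts to the authority.
Stage 2 — burden on authority; standard: the balance of probabilities (weight is at least 48).
    (c): 83 − 63 = 20 < 48 [not met]
  Stage 2 not carried; the authority fails its burden.
The analysis ends at Stage 2; the applicant prevails.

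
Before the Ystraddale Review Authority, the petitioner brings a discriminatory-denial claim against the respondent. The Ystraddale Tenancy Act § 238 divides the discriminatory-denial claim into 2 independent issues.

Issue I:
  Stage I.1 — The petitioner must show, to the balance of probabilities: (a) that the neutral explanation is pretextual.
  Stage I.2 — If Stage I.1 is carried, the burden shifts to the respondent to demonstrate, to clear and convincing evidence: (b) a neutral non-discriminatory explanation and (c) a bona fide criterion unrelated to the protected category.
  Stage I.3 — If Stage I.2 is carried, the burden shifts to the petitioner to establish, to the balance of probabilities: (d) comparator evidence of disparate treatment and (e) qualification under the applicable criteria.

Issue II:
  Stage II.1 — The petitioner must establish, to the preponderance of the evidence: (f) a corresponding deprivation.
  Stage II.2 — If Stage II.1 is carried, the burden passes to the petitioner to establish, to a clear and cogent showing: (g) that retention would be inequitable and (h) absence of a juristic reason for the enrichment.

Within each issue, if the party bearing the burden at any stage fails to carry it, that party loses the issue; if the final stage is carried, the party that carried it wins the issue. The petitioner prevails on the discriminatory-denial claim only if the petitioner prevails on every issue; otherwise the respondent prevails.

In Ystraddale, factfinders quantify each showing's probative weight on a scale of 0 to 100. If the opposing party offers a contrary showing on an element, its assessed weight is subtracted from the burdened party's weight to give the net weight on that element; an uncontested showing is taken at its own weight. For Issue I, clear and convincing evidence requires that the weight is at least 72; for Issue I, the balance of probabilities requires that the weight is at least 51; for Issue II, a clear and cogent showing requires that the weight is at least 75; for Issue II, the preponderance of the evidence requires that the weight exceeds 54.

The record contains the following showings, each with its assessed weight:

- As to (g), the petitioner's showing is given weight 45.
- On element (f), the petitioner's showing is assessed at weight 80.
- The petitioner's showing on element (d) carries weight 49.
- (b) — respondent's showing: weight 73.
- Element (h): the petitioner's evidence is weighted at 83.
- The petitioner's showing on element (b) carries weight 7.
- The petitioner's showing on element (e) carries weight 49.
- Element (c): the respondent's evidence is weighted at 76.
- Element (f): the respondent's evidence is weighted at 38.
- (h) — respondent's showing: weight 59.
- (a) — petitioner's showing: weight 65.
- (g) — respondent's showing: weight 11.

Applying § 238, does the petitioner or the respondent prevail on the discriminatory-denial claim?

— Issue I —
Stage I.1 (petitioner, the balance of probabilities, weight is at least 51): (a) 65 ≥ 51 — meets.
  Stage I.1 is satisfied; the onus moves to the respondent.
Stage I.2 (respondent, clear and convincing evidence, weight is at least 72): (b) net 73−7=66 < 72 — fails; (c) 76 ≥ 72 — meets.
  The respondent does not carry Stage I.2.
The analysis ends at Stage I.2; the petitioner prevails on this issue.
— Issue II —
Stage II.1 (petitioner, the preponderance of the evidence, weight exceeds 54): (f) net 80−38=42 ≤ 54 — fails.
  The petitioner does not carry Stage II.1.
The respondent prevails on this issue.
Per-issue: Issue I → petitioner; Issue II → respondent. The petitioner must prevail on every issue; overall, the respondent prevails.

respondent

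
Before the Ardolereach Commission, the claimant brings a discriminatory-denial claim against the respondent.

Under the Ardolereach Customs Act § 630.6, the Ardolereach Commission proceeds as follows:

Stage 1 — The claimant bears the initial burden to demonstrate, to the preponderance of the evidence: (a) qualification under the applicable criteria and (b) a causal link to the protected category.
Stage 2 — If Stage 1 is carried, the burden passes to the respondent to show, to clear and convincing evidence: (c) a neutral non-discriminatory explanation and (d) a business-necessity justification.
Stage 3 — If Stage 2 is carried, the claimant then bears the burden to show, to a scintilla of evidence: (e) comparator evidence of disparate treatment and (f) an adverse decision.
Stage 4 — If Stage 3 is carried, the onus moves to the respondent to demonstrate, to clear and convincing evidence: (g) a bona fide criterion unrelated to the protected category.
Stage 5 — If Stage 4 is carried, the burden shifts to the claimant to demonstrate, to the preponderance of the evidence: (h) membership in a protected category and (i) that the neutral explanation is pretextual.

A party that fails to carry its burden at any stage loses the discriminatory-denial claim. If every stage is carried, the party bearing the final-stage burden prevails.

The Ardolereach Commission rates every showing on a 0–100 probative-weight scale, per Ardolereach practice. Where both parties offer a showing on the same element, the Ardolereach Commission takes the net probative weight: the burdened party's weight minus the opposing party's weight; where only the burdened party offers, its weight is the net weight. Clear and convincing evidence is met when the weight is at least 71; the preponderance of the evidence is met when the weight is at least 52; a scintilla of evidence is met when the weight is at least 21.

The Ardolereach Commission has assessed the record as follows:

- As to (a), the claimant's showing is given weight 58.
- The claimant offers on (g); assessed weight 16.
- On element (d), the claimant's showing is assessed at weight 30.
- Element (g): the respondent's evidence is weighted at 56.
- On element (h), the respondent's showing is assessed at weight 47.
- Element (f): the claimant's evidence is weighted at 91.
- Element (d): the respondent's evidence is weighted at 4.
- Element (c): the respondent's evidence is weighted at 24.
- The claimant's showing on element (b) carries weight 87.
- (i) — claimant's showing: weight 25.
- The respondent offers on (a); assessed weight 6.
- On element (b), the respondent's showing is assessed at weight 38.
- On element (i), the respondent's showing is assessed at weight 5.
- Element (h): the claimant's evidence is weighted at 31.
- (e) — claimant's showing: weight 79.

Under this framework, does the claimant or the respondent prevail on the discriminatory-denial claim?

Stage 1 — burden on claimant; standard: the preponderance of the evidence (weight is at least 52).
    (a): 58 − 6 = 52 ≥ 52 [met]
    (b): 87 − 38 = 49 < 52 [not met]
  Stage 1 not carried; the claimant fails its burden.
The respondent prevails.

respondent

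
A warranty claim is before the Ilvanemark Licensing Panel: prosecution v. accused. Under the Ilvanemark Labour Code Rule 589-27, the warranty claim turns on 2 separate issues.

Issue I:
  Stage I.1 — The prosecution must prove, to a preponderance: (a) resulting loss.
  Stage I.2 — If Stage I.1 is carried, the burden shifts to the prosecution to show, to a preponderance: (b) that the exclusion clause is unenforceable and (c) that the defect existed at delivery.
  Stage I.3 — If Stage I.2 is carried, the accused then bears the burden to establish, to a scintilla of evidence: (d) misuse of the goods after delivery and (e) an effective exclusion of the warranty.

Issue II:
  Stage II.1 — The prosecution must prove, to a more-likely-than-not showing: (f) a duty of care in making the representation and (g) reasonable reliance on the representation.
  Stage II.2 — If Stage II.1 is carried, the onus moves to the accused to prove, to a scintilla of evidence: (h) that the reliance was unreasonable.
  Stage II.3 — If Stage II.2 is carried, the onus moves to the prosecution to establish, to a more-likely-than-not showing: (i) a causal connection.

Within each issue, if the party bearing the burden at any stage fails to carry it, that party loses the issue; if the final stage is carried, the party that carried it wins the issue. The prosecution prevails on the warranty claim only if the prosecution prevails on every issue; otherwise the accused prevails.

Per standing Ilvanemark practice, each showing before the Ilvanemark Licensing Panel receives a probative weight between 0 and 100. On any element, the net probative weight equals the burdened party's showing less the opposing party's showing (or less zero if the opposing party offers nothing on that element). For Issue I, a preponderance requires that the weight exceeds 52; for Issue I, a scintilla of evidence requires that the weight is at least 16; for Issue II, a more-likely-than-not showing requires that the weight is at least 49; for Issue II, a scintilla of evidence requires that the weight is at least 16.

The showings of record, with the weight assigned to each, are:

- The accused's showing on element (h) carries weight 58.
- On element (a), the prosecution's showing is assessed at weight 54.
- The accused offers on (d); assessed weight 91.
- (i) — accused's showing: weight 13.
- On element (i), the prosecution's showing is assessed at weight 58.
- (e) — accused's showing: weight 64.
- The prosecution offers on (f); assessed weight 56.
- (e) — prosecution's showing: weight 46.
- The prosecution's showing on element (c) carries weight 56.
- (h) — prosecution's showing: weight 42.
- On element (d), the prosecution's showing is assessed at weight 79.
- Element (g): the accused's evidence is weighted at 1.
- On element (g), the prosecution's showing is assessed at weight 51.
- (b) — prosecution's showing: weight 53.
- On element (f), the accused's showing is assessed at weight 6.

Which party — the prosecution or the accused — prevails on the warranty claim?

accused

— Issue I —
Stage I.1 — burden on prosecution; standard: a preponderance (weight exceeds 52).
    (a): 54 > 52 [met]
  Stage I.1 is satisfied; the prosecution continues to bear the burden.
Stage I.2 — burden on prosecution; standard: a preponderance (weight exceeds 52).
    (b): 53 > 52 [met]
    (c): 56 > 52 [met]
  Stage I.2 carried; the burden shifts to the accused.
Stage I.3 — burden on accused; standard: a scintilla of evidence (weight is at least 16).
    (d): 91 − 79 = 12 < 16 [not met]
    (e): 64 − 46 = 18 ≥ 16 [met]
  Not every element is met, so the accused fails to carry Stage I.3.
So the prosecution prevails on this issue.
— Issue II —
Stage II.1 (prosecution, a more-likely-than-not showing, weight is at least 49): (f) net 56−6=50 ≥ 49 — meets; (g) net 51−1=50 ≥ 49 — meets.
  All elements met. The burden passes to the accused.
Stage II.2 (accused, a scintilla of evidence, weight is at least 16): (h) net 58−42=16 ≥ 16 — meets.
  All elements met. The burden passes to the prosecution.
Stage II.3 (prosecution, a more-likely-than-not showing, weight is at least 49): (i) net 58−13=45 < 49 — fails.
  Not every element is met, so the prosecution fails to carry Stage II.3.
The analysis ends at Stage II.3; the accused prevails on this issue.
Per-issue: Issue I → prosecution; Issue II → accused. The prosecution must prevail on every issue; overall, the accused prevails.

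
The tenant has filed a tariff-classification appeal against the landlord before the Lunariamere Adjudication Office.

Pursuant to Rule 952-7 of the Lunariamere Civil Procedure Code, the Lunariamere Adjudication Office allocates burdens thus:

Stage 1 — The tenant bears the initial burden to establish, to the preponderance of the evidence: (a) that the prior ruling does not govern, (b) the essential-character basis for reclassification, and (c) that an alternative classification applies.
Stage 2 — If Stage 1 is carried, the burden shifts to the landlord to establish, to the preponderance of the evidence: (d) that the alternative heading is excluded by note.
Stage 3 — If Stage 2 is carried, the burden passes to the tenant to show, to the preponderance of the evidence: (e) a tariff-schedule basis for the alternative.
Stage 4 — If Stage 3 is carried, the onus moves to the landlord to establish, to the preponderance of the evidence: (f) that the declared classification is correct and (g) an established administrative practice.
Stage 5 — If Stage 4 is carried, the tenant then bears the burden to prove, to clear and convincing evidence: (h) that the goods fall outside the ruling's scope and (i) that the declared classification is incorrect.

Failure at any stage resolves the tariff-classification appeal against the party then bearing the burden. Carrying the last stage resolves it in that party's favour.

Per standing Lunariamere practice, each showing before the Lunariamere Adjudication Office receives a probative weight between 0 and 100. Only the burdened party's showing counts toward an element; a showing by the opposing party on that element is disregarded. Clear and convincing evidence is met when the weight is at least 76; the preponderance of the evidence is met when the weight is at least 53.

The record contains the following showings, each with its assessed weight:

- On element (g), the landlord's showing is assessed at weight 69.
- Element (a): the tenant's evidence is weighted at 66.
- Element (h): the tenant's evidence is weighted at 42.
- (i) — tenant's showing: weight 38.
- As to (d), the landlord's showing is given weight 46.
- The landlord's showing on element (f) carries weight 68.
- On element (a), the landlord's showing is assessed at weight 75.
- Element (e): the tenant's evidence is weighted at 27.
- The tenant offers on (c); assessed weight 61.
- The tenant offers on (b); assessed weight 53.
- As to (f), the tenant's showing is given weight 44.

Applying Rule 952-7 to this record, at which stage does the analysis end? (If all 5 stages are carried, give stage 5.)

Stage 1 (tenant, the preponderance of the evidence, weight is at least 53): (a) 66 (landlord's 75 disregarded) ≥ 53 — meets; (b) 53 ≥ 53 — meets; (c) 61 ≥ 53 — meets.
  The tenant carries Stage 1; the landlord now bears the burden.
Stage 2 (landlord, the preponderance of the evidence, weight is at least 53): (d) 46 < 53 — fails.
  Not every element is met, so the landlord fails to carry Stage 2.
The analysis ends at Stage 2; the tenant prevails.

stage 2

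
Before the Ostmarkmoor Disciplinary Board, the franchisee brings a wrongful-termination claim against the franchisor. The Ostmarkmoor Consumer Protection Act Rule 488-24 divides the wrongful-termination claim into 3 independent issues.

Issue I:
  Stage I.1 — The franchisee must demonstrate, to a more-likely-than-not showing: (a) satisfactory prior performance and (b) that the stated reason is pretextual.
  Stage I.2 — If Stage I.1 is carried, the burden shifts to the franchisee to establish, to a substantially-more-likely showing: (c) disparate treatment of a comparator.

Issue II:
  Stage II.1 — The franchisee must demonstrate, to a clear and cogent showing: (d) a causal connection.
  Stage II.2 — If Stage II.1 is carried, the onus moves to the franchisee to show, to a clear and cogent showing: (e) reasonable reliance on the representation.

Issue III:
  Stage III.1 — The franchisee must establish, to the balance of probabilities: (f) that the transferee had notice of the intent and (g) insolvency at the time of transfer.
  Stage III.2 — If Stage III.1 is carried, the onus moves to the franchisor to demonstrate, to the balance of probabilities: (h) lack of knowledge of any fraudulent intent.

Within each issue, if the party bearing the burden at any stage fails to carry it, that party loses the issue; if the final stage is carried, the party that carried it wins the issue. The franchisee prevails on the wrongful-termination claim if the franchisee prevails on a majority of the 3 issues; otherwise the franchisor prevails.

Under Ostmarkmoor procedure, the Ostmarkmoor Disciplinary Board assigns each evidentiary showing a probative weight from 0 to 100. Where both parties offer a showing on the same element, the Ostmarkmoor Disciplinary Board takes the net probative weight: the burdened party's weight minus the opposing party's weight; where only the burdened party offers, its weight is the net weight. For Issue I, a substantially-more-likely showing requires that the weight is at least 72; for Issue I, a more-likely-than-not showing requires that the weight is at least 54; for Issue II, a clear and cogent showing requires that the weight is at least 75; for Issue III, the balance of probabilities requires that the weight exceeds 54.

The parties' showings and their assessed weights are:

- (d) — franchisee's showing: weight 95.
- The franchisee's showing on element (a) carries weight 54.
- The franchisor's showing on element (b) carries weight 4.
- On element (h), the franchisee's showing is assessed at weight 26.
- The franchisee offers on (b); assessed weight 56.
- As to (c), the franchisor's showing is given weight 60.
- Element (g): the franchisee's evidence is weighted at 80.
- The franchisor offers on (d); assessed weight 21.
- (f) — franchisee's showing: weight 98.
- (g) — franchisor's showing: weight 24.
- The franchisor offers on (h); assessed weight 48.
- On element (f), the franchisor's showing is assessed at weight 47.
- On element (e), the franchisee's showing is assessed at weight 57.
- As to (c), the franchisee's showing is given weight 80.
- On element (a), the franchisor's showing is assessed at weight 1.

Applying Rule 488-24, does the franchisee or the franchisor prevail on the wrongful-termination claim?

— Issue I —
At Stage I.1 the franchisee must meet a more-likely-than-not showing (weight is at least 54): on (a) the weight is 54 less the opposing 1 gives net 53, which does not reach 54, so (a) does not meet the standard; on (b) the weight is 56 less the opposing 4 gives net 52, which does not reach 54, so (b) does not meet the standard.
  Stage I.1 not carried; the franchisee fails its burden.
So the franchisor prevails on this issue.
— Issue II —
Stage II.1 — burden on franchisee; standard: a clear and cogent showing (weight is at least 75).
    (d): 95 − 21 = 74 < 75 [not met]
  Stage II.1 not carried; the franchisee fails its burden.
The franchisor prevails on this issue.
— Issue III —
Stage III.1 (franchisee, the balance of probabilities, weight exceeds 54): (f) net 98−47=51 ≤ 54 — fails; (g) net 80−24=56 > 54 — meets.
  Stage III.1 not carried; the franchisee fails its burden.
The analysis ends at Stage III.1; the franchisor prevails on this issue.
Per-issue: Issue I → franchisor; Issue II → franchisor; Issue III → franchisor. The franchisee must prevail on a majority of issues; overall, the franchisor prevails.

franchisor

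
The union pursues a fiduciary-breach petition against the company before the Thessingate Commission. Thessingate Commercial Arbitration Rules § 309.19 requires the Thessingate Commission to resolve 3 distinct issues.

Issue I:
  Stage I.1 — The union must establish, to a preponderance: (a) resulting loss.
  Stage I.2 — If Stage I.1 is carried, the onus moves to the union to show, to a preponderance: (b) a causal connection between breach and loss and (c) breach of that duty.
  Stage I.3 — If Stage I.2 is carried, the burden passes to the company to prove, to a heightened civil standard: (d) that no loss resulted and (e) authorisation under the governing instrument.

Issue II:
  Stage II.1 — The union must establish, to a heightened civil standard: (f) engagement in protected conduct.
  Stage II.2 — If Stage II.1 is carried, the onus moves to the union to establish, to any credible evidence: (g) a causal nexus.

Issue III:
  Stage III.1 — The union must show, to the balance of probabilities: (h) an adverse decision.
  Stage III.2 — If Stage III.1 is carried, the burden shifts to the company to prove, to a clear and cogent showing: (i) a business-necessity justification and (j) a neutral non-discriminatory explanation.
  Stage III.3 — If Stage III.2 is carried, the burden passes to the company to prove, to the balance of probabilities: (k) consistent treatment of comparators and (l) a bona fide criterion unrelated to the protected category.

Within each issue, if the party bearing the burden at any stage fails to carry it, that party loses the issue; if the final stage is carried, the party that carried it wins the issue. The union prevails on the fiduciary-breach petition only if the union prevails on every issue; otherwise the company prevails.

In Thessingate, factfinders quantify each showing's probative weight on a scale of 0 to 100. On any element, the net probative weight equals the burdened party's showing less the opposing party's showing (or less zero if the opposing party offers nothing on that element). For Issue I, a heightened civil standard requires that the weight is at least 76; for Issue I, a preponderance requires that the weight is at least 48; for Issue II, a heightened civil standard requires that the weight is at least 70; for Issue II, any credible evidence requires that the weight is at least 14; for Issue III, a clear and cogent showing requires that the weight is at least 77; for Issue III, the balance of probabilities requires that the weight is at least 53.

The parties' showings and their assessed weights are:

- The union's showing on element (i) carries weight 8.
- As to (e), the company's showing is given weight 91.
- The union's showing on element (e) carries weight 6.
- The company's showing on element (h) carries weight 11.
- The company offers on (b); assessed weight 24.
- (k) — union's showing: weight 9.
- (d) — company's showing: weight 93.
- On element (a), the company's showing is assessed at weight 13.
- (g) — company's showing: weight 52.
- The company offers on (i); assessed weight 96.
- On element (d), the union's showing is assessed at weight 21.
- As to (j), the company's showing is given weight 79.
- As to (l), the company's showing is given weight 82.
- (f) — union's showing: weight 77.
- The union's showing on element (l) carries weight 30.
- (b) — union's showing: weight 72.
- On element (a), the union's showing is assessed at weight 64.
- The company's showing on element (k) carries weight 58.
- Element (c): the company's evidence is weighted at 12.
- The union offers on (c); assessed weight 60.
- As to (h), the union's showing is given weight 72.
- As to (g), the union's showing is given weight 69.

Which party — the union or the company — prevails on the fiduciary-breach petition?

union

— Issue I —
Stage I.1 — burden on union; standard: a preponderance (weight is at least 48).
    (a): 64 − 13 = 51 ≥ 48 [met]
  All elements met. The union retains the burden for Stage I.2.
Stage I.2 — burden on union; standard: a preponderance (weight is at least 48).
    (b): 72 − 24 = 48 ≥ 48 [met]
    (c): 60 − 12 = 48 ≥ 48 [met]
  All elements met. The burden passes to the company.
Stage I.3 — burden on company; standard: a heightened civil standard (weight is at least 76).
    (d): 93 − 21 = 72 < 76 [not met]
    (e): 91 − 6 = 85 ≥ 76 [met]
  Stage I.3 not carried; the company fails its burden.
So the union prevails on this issue.
— Issue II —
Stage II.1 — burden on union; standard: a heightened civil standard (weight is at least 70).
    (f): 77 ≥ 70 [met]
  Stage II.1 carried; the burden remains with the union.
Stage II.2 — burden on union; standard: any credible evidence (weight is at least 14).
    (g): 69 − 52 = 17 ≥ 14 [met]
  The union carries the last stage.
All stages carried — the union prevails on this issue.
— Issue III —
At Stage III.1 the union must meet the balance of probabilities (weight is at least 53): on (h) the weight is 72 less the opposing 11 gives net 61, ≥ 53, so (h) meets the standard.
  Stage III.1 carried; the burden shifts to the company.
At Stage III.2 the company must meet a clear and cogent showing (weight is at least 77): on (i) the weight is 96 less the opposing 8 gives net 88, ≥ 77, so (i) meets the standard; on (j) the weight is 79, which does reach 77, so (j) meets the standard.
  All elements met. The company retains the burden for Stage III.3.
At Stage III.3 the company must meet the balance of probabilities (weight is at least 53): on (k) the weight is 58 less the opposing 9 gives net 49, < 53, so (k) does not meet the standard; on (l) the weight is 82 less the opposing 30 gives net 52, which does not reach 53, so (l) does not meet the standard.
  Not every element is met, so the company fails to carry Stage III.3.
The analysis ends at Stage III.3; the union prevails on this issue.
Per-issue: Issue I → union; Issue II → union; Issue III → union. The union must prevail on every issue; overall, the union prevails.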